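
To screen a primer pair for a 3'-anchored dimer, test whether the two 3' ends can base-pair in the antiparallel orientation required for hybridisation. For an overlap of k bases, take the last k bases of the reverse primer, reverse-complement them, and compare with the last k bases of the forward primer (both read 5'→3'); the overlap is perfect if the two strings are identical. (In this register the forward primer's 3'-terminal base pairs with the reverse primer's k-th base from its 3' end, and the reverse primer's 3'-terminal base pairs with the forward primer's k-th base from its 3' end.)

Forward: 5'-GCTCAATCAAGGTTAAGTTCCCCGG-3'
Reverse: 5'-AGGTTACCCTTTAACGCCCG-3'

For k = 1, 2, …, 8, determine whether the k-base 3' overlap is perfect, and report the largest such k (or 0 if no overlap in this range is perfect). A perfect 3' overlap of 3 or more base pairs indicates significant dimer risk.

Last 8 bases (5'→3') — forward …TTCCCCGG, reverse …AACGCCCG.
Reverse complement of the reverse primer's last 8 bases: CGGGCGTT; its first k bases are the reverse complement of the reverse primer's last k bases, so a perfect k-base overlap needs the forward primer's last k bases to equal them.
Comparing (forward last k vs required): k=1: G vs C ✗; k=2: GG vs CG ✗; k=3: CGG vs CGG ✓; k=4: CCGG vs CGGG ✗; k=5: CCCGG vs CGGGC ✗; k=6: CCCCGG vs CGGGCG ✗; k=7: TCCCCGG vs CGGGCGT ✗; k=8: TTCCCCGG vs CGGGCGTT ✗.
Only k = 3 is perfect, so the longest perfect 3' overlap is 3.

Longest perfect overlap: 3 complementary base pairs; significant dimer risk (threshold 3).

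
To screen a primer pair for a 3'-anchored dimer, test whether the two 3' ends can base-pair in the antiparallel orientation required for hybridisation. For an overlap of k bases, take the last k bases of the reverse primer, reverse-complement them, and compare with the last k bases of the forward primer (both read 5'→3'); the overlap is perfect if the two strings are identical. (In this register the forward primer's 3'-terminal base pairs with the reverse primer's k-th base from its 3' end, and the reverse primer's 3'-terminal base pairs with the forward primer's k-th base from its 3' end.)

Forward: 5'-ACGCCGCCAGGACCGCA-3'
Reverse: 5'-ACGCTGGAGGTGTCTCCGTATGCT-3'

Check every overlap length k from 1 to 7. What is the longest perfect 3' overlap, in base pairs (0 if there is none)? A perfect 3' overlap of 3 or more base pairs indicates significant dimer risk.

Last 7 bases (5'→3') — forward …GACCGCA, reverse …GTATGCT.
Reverse complement of the reverse primer's last 7 bases: AGCATAC; its first k bases are the reverse complement of the reverse primer's last k bases, so a perfect k-base overlap needs the forward primer's last k bases to equal them.
Comparing (forward last k vs required): k=1: A vs A ✓; k=2: CA vs AG ✗; k=3: GCA vs AGC ✗; k=4: CGCA vs AGCA ✗; k=5: CCGCA vs AGCAT ✗; k=6: ACCGCA vs AGCATA ✗; k=7: GACCGCA vs AGCATAC ✗.
Only k = 1 is perfect, so the longest perfect 3' overlap is 1.

Longest perfect overlap: 1 complementary base pair; below the dimer-risk threshold (threshold 3).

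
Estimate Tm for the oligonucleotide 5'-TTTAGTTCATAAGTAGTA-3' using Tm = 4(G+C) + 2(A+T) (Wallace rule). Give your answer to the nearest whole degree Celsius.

44°C

Base counts: A=6, T=8, G=3, C=1 (length 18).
Tm = 2·(6+8) + 4·(3+1) = 2·14 + 4·4 = 28 + 16 = 44°C.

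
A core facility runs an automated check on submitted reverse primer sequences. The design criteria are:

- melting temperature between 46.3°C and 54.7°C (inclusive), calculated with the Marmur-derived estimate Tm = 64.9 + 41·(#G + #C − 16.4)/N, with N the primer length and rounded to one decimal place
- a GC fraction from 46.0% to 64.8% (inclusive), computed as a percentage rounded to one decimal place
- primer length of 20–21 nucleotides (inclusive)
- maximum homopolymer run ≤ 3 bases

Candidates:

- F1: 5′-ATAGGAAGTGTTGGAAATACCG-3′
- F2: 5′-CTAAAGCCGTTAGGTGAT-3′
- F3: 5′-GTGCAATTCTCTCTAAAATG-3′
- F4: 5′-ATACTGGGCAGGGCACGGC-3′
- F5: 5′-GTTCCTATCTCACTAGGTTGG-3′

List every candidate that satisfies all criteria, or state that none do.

F1 (22 nt, A=8 T=5 G=7 C=2): Tm = 64.9 + 41·(9 − 16.4)/22 = 51.1°C ✓; GC 9/22 = 40.9%, outside 46.0–64.8% ✗; length 22, outside 20–21 ✗; longest run = 3 ✓ — fails.
F2 (18 nt, A=5 T=5 G=5 C=3): Tm = 64.9 + 41·(8 − 16.4)/18 = 45.8°C, outside 46.3–54.7°C ✗; GC 8/18 = 44.4%, outside 46.0–64.8% ✗; length 18, outside 20–21 ✗; longest run = 3 ✓ — fails.
F3 (20 nt, A=6 T=7 G=3 C=4): Tm = 64.9 + 41·(7 − 16.4)/20 = 45.6°C, outside 46.3–54.7°C ✗; GC 7/20 = 35.0%, outside 46.0–64.8% ✗; length 20 ✓; longest run = 4, exceeds 3 ✗ — fails.
F4 (19 nt, A=4 T=2 G=8 C=5): Tm = 64.9 + 41·(13 − 16.4)/19 = 57.6°C, outside 46.3–54.7°C ✗; GC 13/19 = 68.4%, outside 46.0–64.8% ✗; length 19, outside 20–21 ✗; longest run = 3 ✓ — fails.
F5 (21 nt, A=3 T=8 G=5 C=5): Tm = 64.9 + 41·(10 − 16.4)/21 = 52.4°C ✓; GC 10/21 = 47.6% ✓; length 21 ✓; longest run = 2 ✓ — passes.

F5 only.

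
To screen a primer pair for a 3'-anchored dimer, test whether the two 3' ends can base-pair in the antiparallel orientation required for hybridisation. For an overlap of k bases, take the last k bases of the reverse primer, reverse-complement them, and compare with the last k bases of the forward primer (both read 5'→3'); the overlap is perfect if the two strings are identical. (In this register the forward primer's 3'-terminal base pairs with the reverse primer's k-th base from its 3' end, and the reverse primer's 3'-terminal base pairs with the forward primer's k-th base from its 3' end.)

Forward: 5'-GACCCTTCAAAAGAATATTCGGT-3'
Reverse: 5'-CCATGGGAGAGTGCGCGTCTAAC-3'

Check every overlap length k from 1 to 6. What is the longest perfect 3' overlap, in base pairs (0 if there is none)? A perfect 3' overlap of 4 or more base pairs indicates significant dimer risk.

Last 6 bases (5'→3') — forward …TTCGGT, reverse …TCTAAC.
Reverse complement of the reverse primer's last 6 bases: GTTAGA; its first k bases are the reverse complement of the reverse primer's last k bases, so a perfect k-base overlap needs the forward primer's last k bases to equal them.
Comparing (forward last k vs required): k=1: T vs G ✗; k=2: GT vs GT ✓; k=3: GGT vs GTT ✗; k=4: CGGT vs GTTA ✗; k=5: TCGGT vs GTTAG ✗; k=6: TTCGGT vs GTTAGA ✗.
Only k = 2 is perfect, so the longest perfect 3' overlap is 2.

Longest perfect overlap: 2 complementary base pairs; below the dimer-risk threshold (threshold 4).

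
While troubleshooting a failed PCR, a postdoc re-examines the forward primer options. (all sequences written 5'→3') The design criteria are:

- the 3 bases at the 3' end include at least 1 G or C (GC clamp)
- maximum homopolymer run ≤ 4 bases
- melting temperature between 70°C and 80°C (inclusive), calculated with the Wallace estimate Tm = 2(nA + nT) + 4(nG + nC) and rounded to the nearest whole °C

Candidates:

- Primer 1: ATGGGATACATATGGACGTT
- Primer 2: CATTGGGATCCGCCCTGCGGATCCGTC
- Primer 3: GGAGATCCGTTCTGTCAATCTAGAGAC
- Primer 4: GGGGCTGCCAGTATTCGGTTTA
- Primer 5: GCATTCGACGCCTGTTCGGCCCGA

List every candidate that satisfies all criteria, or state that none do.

Primer 3 and Primer 5.

Primer 1 (20 nt, A=6 T=6 G=6 C=2): 3' end GTT has 1 G/C ✓; longest run = 3 ✓; Tm = 2·12 + 4·8 = 56°C, outside 70–80°C ✗ — fails.
Primer 2 (27 nt, A=3 T=6 G=8 C=10): 3' end GTC has 2 G/C ✓; longest run = 3 ✓; Tm = 2·9 + 4·18 = 90°C, outside 70–80°C ✗ — fails.
Primer 3 (27 nt, A=7 T=7 G=7 C=6): 3' end GAC has 2 G/C ✓; longest run = 2 ✓; Tm = 2·14 + 4·13 = 80°C ✓ — passes.
Primer 4 (22 nt, A=3 T=7 G=8 C=4): 3' end TTA has 0 G/C, need ≥1 ✗; longest run = 4 ✓; Tm = 2·10 + 4·12 = 68°C, outside 70–80°C ✗ — fails.
Primer 5 (24 nt, A=3 T=5 G=7 C=9): 3' end CGA has 2 G/C ✓; longest run = 3 ✓; Tm = 2·8 + 4·16 = 80°C ✓ — passes.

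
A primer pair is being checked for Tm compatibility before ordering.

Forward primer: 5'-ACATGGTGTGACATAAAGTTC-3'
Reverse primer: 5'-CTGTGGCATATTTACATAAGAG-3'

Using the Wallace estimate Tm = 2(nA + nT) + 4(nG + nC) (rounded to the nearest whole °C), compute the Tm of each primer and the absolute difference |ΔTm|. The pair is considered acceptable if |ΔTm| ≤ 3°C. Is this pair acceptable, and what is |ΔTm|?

|ΔTm| = 2°C; the pair is acceptable.

Forward: A=7 T=6 G=5 C=3 → Tm = 2·13 + 4·8 = 58°C.
Reverse: A=7 T=7 G=5 C=3 → Tm = 2·14 + 4·8 = 60°C.
|ΔTm| = |58 − 60| = 2°C, ≤ 3°C.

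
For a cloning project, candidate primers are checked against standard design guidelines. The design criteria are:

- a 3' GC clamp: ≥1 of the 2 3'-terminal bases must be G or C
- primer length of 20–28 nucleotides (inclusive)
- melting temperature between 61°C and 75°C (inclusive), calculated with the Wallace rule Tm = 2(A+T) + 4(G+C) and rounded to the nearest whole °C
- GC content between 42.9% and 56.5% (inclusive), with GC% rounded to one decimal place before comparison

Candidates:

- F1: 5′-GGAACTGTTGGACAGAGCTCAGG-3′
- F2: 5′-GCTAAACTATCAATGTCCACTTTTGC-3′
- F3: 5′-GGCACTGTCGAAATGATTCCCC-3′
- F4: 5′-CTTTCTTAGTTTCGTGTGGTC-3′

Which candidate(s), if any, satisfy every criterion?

F1 and F3.

F1 (23 nt, A=6 T=4 G=9 C=4): 3' end GG has 2 G/C ✓; length 23 ✓; Tm = 2·10 + 4·13 = 72°C ✓; GC 13/23 = 56.5% ✓ — passes.
F2 (26 nt, A=7 T=9 G=3 C=7): 3' end GC has 2 G/C ✓; length 26 ✓; Tm = 2·16 + 4·10 = 72°C ✓; GC 10/26 = 38.5%, outside 42.9–56.5% ✗ — fails.
F3 (22 nt, A=5 T=5 G=5 C=7): 3' end CC has 2 G/C ✓; length 22 ✓; Tm = 2·10 + 4·12 = 68°C ✓; GC 12/22 = 54.5% ✓ — passes.
F4 (21 nt, A=1 T=11 G=5 C=4): 3' end TC has 1 G/C ✓; length 21 ✓; Tm = 2·12 + 4·9 = 60°C, outside 61–75°C ✗; GC 9/21 = 42.9% ✓ — fails.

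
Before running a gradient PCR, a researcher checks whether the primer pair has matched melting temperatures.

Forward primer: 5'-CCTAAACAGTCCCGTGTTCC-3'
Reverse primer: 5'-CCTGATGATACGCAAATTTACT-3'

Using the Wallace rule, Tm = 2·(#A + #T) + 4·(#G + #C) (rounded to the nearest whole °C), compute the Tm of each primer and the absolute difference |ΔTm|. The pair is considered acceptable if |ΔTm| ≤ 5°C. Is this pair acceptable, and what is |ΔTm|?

Forward: A=4 T=5 G=3 C=8 → Tm = 2·9 + 4·11 = 62°C.
Reverse: A=7 T=7 G=3 C=5 → Tm = 2·14 + 4·8 = 60°C.
|ΔTm| = |62 − 60| = 2°C, ≤ 5°C.

|ΔTm| = 2°C; the pair is acceptable.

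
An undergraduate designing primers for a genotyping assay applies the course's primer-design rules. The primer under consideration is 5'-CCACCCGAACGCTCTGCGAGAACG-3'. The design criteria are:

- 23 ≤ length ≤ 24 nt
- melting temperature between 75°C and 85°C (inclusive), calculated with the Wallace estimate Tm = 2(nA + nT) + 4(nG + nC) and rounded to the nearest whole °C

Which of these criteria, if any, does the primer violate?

Base counts: A=6, T=2, G=6, C=10 (length 24).
length: length 24 ✓
Tm: Tm = 2·8 + 4·16 = 80°C ✓

Meets all criteria.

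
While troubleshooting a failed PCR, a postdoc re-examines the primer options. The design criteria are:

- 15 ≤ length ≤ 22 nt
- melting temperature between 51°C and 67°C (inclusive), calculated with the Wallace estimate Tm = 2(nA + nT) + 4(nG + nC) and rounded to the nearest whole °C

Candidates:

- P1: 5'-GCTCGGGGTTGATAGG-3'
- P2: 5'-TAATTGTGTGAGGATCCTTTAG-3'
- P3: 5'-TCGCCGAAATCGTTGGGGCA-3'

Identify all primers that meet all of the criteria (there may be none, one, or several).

P1 (16 nt, A=2 T=4 G=8 C=2): length 16 ✓; Tm = 2·6 + 4·10 = 52°C ✓ — passes.
P2 (22 nt, A=5 T=9 G=6 C=2): length 22 ✓; Tm = 2·14 + 4·8 = 60°C ✓ — passes.
P3 (20 nt, A=4 T=4 G=7 C=5): length 20 ✓; Tm = 2·8 + 4·12 = 64°C ✓ — passes.

P1, P2 and P3.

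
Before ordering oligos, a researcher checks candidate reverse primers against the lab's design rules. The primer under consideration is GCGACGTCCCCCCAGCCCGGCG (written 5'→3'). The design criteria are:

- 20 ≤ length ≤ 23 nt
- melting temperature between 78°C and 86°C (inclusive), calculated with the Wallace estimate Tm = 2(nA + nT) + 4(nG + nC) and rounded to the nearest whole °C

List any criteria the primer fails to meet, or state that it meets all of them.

Base counts: A=2, T=1, G=7, C=12 (length 22).
length: length 22 ✓
Tm: Tm = 2·3 + 4·19 = 82°C ✓

Meets all criteria.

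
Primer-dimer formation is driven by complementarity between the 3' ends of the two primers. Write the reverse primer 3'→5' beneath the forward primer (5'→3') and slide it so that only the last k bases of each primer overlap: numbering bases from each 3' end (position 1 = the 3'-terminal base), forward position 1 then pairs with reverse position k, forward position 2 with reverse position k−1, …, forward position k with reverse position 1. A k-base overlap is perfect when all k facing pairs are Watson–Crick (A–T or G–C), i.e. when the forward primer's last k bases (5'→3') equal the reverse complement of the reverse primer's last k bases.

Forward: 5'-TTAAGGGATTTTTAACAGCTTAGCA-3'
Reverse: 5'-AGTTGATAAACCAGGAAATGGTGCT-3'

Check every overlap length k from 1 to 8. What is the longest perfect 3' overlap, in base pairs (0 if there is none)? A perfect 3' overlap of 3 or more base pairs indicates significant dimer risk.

Longest perfect overlap: 4 complementary base pairs; significant dimer risk (threshold 3).

Last 8 bases (5'→3') — forward …GCTTAGCA, reverse …ATGGTGCT.
Reverse complement of the reverse primer's last 8 bases: AGCACCAT; its first k bases are the reverse complement of the reverse primer's last k bases, so a perfect k-base overlap needs the forward primer's last k bases to equal them.
Comparing (forward last k vs required): k=1: A vs A ✓; k=2: CA vs AG ✗; k=3: GCA vs AGC ✗; k=4: AGCA vs AGCA ✓; k=5: TAGCA vs AGCAC ✗; k=6: TTAGCA vs AGCACC ✗; k=7: CTTAGCA vs AGCACCA ✗; k=8: GCTTAGCA vs AGCACCAT ✗.
Perfect overlaps at k = 1, 4; the largest is 4.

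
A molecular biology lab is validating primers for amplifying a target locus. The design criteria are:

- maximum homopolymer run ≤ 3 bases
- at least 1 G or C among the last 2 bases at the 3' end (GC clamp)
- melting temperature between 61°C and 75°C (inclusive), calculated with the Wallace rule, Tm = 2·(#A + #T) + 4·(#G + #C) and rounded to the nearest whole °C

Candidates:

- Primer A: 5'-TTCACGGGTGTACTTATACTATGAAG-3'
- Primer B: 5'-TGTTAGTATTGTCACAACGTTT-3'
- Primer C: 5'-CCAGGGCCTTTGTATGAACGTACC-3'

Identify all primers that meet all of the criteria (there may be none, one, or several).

Primer A and Primer C.

Primer A (26 nt, A=7 T=9 G=6 C=4): longest run = 3 ✓; 3' end AG has 1 G/C ✓; Tm = 2·16 + 4·10 = 72°C ✓ — passes.
Primer B (22 nt, A=5 T=10 G=4 C=3): longest run = 3 ✓; 3' end TT has 0 G/C, need ≥1 ✗; Tm = 2·15 + 4·7 = 58°C, outside 61–75°C ✗ — fails.
Primer C (24 nt, A=5 T=6 G=6 C=7): longest run = 3 ✓; 3' end CC has 2 G/C ✓; Tm = 2·11 + 4·13 = 74°C ✓ — passes.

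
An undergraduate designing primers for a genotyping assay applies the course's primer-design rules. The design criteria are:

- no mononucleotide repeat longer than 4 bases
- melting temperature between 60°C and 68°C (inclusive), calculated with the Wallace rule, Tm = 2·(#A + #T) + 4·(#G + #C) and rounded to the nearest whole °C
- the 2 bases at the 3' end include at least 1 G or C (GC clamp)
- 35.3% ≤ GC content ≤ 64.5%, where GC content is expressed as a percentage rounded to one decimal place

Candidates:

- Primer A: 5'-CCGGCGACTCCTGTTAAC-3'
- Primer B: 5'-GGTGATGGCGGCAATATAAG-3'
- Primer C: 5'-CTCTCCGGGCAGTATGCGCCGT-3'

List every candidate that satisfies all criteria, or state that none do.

Primer A (18 nt, A=3 T=4 G=4 C=7): longest run = 2 ✓; Tm = 2·7 + 4·11 = 58°C, outside 60–68°C ✗; 3' end AC has 1 G/C ✓; GC 11/18 = 61.1% ✓ — fails.
Primer B (20 nt, A=6 T=4 G=8 C=2): longest run = 2 ✓; Tm = 2·10 + 4·10 = 60°C ✓; 3' end AG has 1 G/C ✓; GC 10/20 = 50.0% ✓ — passes.
Primer C (22 nt, A=2 T=5 G=7 C=8): longest run = 3 ✓; Tm = 2·7 + 4·15 = 74°C, outside 60–68°C ✗; 3' end GT has 1 G/C ✓; GC 15/22 = 68.2%, outside 35.3–64.5% ✗ — fails.

Primer B only.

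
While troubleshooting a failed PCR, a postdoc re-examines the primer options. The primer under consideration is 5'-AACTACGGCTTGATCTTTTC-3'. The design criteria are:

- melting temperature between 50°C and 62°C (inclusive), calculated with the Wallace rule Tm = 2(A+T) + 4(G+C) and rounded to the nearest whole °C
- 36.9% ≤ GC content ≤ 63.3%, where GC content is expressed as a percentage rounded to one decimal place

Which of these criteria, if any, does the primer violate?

Meets all criteria.

Base counts: A=4, T=8, G=3, C=5 (length 20).
Tm: Tm = 2·12 + 4·8 = 56°C ✓
GC content: GC 8/20 = 40.0% ✓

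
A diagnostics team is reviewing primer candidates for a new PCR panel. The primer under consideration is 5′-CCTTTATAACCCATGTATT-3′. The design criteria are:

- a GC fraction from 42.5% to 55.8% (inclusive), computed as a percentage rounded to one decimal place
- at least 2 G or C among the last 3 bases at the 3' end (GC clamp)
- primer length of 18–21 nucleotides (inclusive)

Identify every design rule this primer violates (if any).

Fails: GC content, GC clamp.

Base counts: A=5, T=8, G=1, C=5 (length 19).
GC content: GC 6/19 = 31.6%, outside 42.5–55.8% ✗
GC clamp: 3' end ATT has 0 G/C, need ≥2 ✗
length: length 19 ✓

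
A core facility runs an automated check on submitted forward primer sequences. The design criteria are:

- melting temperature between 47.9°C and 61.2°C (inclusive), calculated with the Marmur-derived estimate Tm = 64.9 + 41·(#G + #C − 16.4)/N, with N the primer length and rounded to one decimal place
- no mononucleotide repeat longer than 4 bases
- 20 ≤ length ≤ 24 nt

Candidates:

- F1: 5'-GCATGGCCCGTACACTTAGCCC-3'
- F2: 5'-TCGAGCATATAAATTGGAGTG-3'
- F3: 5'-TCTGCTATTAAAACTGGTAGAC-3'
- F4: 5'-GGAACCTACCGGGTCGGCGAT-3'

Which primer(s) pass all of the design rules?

F1, F2, F3 and F4.

F1 (22 nt, A=4 T=4 G=5 C=9): Tm = 64.9 + 41·(14 − 16.4)/22 = 60.4°C ✓; longest run = 3 ✓; length 22 ✓ — passes.
F2 (21 nt, A=7 T=6 G=6 C=2): Tm = 64.9 + 41·(8 − 16.4)/21 = 48.5°C ✓; longest run = 3 ✓; length 21 ✓ — passes.
F3 (22 nt, A=7 T=7 G=4 C=4): Tm = 64.9 + 41·(8 − 16.4)/22 = 49.2°C ✓; longest run = 4 ✓; length 22 ✓ — passes.
F4 (21 nt, A=4 T=3 G=8 C=6): Tm = 64.9 + 41·(14 − 16.4)/21 = 60.2°C ✓; longest run = 3 ✓; length 21 ✓ — passes.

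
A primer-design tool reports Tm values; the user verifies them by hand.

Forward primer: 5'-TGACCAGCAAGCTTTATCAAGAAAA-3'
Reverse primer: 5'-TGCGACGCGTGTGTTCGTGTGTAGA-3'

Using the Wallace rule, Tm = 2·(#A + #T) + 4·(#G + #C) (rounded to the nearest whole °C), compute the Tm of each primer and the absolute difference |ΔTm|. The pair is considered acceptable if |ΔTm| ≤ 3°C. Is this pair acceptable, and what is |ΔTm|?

Forward: A=11 T=5 G=4 C=5 → Tm = 2·16 + 4·9 = 68°C.
Reverse: A=3 T=8 G=10 C=4 → Tm = 2·11 + 4·14 = 78°C.
|ΔTm| = |68 − 78| = 10°C, > 3°C.

|ΔTm| = 10°C; the pair is not acceptable.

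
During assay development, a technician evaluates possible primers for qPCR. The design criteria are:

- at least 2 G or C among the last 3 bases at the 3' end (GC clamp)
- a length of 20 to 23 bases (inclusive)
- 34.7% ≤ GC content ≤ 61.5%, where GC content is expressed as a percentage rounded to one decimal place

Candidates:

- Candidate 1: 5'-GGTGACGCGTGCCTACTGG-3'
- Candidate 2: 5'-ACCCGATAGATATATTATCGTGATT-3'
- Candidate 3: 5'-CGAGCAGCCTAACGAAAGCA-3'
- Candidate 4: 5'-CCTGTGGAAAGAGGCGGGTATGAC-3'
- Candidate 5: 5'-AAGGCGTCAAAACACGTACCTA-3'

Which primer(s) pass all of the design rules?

Candidate 1 (19 nt, A=2 T=4 G=8 C=5): 3' end TGG has 2 G/C ✓; length 19, outside 20–23 ✗; GC 13/19 = 68.4%, outside 34.7–61.5% ✗ — fails.
Candidate 2 (25 nt, A=8 T=9 G=4 C=4): 3' end ATT has 0 G/C, need ≥2 ✗; length 25, outside 20–23 ✗; GC 8/25 = 32.0%, outside 34.7–61.5% ✗ — fails.
Candidate 3 (20 nt, A=8 T=1 G=5 C=6): 3' end GCA has 2 G/C ✓; length 20 ✓; GC 11/20 = 55.0% ✓ — passes.
Candidate 4 (24 nt, A=6 T=4 G=10 C=4): 3' end GAC has 2 G/C ✓; length 24, outside 20–23 ✗; GC 14/24 = 58.3% ✓ — fails.
Candidate 5 (22 nt, A=9 T=3 G=4 C=6): 3' end CTA has 1 G/C, need ≥2 ✗; length 22 ✓; GC 10/22 = 45.5% ✓ — fails.

Candidate 3 only.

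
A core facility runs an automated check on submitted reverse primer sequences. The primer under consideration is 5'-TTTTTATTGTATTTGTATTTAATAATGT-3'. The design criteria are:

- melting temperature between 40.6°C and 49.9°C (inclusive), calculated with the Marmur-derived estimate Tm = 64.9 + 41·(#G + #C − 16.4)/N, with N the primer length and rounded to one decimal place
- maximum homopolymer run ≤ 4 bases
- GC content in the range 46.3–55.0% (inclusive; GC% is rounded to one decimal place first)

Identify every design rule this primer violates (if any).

Fails: homopolymer run, GC content.

Base counts: A=7, T=18, G=3, C=0 (length 28).
Tm: Tm = 64.9 + 41·(3 − 16.4)/28 = 45.3°C ✓
homopolymer run: longest run = 5, exceeds 4 ✗
GC content: GC 3/28 = 10.7%, outside 46.3–55.0% ✗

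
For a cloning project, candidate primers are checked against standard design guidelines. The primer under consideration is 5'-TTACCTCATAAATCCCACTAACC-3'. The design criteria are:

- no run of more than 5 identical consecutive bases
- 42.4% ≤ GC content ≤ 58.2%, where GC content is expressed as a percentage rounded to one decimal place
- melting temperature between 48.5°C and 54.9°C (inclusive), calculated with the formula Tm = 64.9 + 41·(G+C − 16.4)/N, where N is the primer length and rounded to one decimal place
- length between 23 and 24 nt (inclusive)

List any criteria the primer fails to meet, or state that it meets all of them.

Fails: GC content.

Base counts: A=8, T=6, G=0, C=9 (length 23).
homopolymer run: longest run = 3 ✓
GC content: GC 9/23 = 39.1%, outside 42.4–58.2% ✗
Tm: Tm = 64.9 + 41·(9 − 16.4)/23 = 51.7°C ✓
length: length 23 ✓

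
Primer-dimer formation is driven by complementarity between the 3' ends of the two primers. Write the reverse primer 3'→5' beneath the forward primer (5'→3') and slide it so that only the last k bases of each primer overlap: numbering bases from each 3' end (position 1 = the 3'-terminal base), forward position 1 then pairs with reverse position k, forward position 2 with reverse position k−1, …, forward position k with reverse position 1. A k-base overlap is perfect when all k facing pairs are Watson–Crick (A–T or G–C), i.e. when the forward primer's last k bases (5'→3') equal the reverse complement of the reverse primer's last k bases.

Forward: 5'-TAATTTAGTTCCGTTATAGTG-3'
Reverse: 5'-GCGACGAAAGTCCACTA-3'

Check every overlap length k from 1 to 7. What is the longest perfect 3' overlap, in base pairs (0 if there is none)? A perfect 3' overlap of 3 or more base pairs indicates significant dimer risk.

Last 7 bases (5'→3') — forward …TATAGTG, reverse …TCCACTA.
Reverse complement of the reverse primer's last 7 bases: TAGTGGA; its first k bases are the reverse complement of the reverse primer's last k bases, so a perfect k-base overlap needs the forward primer's last k bases to equal them.
Comparing (forward last k vs required): k=1: G vs T ✗; k=2: TG vs TA ✗; k=3: GTG vs TAG ✗; k=4: AGTG vs TAGT ✗; k=5: TAGTG vs TAGTG ✓; k=6: ATAGTG vs TAGTGG ✗; k=7: TATAGTG vs TAGTGGA ✗.
Only k = 5 is perfect, so the longest perfect 3' overlap is 5.

Longest perfect overlap: 5 complementary base pairs; significant dimer risk (threshold 3).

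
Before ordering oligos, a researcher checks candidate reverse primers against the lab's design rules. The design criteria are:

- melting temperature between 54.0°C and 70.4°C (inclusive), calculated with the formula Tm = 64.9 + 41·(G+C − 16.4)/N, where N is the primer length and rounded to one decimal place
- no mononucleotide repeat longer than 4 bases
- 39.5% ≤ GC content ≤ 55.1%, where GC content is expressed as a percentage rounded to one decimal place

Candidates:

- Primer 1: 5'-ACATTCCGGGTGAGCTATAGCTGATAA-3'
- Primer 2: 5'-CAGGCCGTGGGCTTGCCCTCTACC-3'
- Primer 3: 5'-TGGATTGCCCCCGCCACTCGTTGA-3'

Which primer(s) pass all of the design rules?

Primer 1 (27 nt, A=8 T=7 G=7 C=5): Tm = 64.9 + 41·(12 − 16.4)/27 = 58.2°C ✓; longest run = 3 ✓; GC 12/27 = 44.4% ✓ — passes.
Primer 2 (24 nt, A=2 T=5 G=7 C=10): Tm = 64.9 + 41·(17 − 16.4)/24 = 65.9°C ✓; longest run = 3 ✓; GC 17/24 = 70.8%, outside 39.5–55.1% ✗ — fails.
Primer 3 (24 nt, A=3 T=6 G=6 C=9): Tm = 64.9 + 41·(15 − 16.4)/24 = 62.5°C ✓; longest run = 5, exceeds 4 ✗; GC 15/24 = 62.5%, outside 39.5–55.1% ✗ — fails.

Primer 1 only.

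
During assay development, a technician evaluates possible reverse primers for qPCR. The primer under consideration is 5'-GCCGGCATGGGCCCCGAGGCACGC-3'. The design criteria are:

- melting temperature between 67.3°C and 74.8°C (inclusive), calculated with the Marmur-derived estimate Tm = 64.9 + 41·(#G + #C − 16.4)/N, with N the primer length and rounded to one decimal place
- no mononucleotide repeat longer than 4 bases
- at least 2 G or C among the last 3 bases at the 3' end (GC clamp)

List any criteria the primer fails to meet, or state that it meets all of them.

Meets all criteria.

Base counts: A=3, T=1, G=10, C=10 (length 24).
Tm: Tm = 64.9 + 41·(20 − 16.4)/24 = 71.1°C ✓
homopolymer run: longest run = 4 ✓
GC clamp: 3' end CGC has 3 G/C ✓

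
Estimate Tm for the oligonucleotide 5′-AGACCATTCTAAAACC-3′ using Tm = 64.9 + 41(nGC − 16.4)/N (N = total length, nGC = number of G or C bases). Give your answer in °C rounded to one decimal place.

Base counts: A=7, T=3, G=1, C=5; G+C = 6, N = 16.
Tm = 64.9 + 41·(6 − 16.4)/16 = 64.9 + -426.40/16 = 38.3°C.

38.3°C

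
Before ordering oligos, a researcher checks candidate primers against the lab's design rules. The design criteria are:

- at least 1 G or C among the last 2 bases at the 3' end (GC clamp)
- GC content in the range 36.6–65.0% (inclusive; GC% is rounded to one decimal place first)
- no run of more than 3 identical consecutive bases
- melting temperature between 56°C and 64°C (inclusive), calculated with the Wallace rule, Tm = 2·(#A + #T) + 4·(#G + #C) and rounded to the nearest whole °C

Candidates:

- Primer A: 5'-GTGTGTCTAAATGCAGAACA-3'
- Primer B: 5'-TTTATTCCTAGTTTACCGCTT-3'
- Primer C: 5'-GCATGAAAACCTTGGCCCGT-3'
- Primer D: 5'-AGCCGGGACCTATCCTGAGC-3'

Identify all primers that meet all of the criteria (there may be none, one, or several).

Primer A only.

Primer A (20 nt, A=7 T=5 G=5 C=3): 3' end CA has 1 G/C ✓; GC 8/20 = 40.0% ✓; longest run = 3 ✓; Tm = 2·12 + 4·8 = 56°C ✓ — passes.
Primer B (21 nt, A=3 T=11 G=2 C=5): 3' end TT has 0 G/C, need ≥1 ✗; GC 7/21 = 33.3%, outside 36.6–65.0% ✗; longest run = 3 ✓; Tm = 2·14 + 4·7 = 56°C ✓ — fails.
Primer C (20 nt, A=5 T=4 G=5 C=6): 3' end GT has 1 G/C ✓; GC 11/20 = 55.0% ✓; longest run = 4, exceeds 3 ✗; Tm = 2·9 + 4·11 = 62°C ✓ — fails.
Primer D (20 nt, A=4 T=3 G=6 C=7): 3' end GC has 2 G/C ✓; GC 13/20 = 65.0% ✓; longest run = 3 ✓; Tm = 2·7 + 4·13 = 66°C, outside 56–64°C ✗ — fails.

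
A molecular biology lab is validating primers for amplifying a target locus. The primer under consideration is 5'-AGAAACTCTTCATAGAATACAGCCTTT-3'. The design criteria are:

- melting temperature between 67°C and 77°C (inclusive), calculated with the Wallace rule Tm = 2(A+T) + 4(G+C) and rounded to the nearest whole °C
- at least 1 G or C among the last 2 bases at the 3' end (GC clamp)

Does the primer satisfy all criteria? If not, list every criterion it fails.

Fails: GC clamp.

Base counts: A=10, T=8, G=3, C=6 (length 27).
Tm: Tm = 2·18 + 4·9 = 72°C ✓
GC clamp: 3' end TT has 0 G/C, need ≥1 ✗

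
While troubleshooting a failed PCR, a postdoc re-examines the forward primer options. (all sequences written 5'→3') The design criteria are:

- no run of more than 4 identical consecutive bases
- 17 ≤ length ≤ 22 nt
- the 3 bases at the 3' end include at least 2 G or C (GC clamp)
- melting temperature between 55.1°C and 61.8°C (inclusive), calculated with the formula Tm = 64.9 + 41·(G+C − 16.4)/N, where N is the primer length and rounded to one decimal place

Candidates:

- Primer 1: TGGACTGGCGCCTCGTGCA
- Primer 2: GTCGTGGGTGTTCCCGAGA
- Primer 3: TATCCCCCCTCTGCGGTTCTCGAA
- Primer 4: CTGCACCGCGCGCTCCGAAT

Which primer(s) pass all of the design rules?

Primer 1 only.

Primer 1 (19 nt, A=2 T=4 G=7 C=6): longest run = 2 ✓; length 19 ✓; 3' end GCA has 2 G/C ✓; Tm = 64.9 + 41·(13 − 16.4)/19 = 57.6°C ✓ — passes.
Primer 2 (19 nt, A=2 T=5 G=8 C=4): longest run = 3 ✓; length 19 ✓; 3' end AGA has 1 G/C, need ≥2 ✗; Tm = 64.9 + 41·(12 − 16.4)/19 = 55.4°C ✓ — fails.
Primer 3 (24 nt, A=3 T=7 G=4 C=10): longest run = 6, exceeds 4 ✗; length 24, outside 17–22 ✗; 3' end GAA has 1 G/C, need ≥2 ✗; Tm = 64.9 + 41·(14 − 16.4)/24 = 60.8°C ✓ — fails.
Primer 4 (20 nt, A=3 T=3 G=5 C=9): longest run = 2 ✓; length 20 ✓; 3' end AAT has 0 G/C, need ≥2 ✗; Tm = 64.9 + 41·(14 − 16.4)/20 = 60.0°C ✓ — fails.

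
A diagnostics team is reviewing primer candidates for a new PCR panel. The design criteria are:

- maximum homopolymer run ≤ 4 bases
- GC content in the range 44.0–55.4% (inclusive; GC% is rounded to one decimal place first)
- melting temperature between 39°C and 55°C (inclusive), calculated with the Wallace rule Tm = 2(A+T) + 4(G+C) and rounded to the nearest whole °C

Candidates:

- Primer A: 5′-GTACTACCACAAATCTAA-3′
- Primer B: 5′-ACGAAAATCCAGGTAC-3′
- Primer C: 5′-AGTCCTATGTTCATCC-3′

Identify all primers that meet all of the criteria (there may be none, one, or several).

None of the candidates satisfy all criteria.

Primer A (18 nt, A=8 T=4 G=1 C=5): longest run = 3 ✓; GC 6/18 = 33.3%, outside 44.0–55.4% ✗; Tm = 2·12 + 4·6 = 48°C ✓ — fails.
Primer B (16 nt, A=7 T=2 G=3 C=4): longest run = 4 ✓; GC 7/16 = 43.8%, outside 44.0–55.4% ✗; Tm = 2·9 + 4·7 = 46°C ✓ — fails.
Primer C (16 nt, A=3 T=6 G=2 C=5): longest run = 2 ✓; GC 7/16 = 43.8%, outside 44.0–55.4% ✗; Tm = 2·9 + 4·7 = 46°C ✓ — fails.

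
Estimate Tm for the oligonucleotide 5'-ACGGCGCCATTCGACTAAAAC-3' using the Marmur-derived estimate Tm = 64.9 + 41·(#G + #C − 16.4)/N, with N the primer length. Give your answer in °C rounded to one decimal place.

Base counts: A=7, T=3, G=4, C=7; G+C = 11, N = 21.
Tm = 64.9 + 41·(11 − 16.4)/21 = 64.9 + -221.40/21 = 54.4°C.

54.4°C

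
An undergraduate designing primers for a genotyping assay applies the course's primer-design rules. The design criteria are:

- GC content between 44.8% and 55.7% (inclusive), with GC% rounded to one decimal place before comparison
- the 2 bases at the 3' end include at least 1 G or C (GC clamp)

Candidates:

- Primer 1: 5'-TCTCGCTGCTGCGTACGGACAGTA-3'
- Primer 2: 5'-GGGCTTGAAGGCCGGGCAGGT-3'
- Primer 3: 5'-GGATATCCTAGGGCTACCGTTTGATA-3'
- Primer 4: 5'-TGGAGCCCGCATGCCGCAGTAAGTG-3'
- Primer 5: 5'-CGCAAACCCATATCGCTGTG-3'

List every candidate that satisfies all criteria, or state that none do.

Primer 5 only.

Primer 1 (24 nt, A=4 T=6 G=7 C=7): GC 14/24 = 58.3%, outside 44.8–55.7% ✗; 3' end TA has 0 G/C, need ≥1 ✗ — fails.
Primer 2 (21 nt, A=3 T=3 G=11 C=4): GC 15/21 = 71.4%, outside 44.8–55.7% ✗; 3' end GT has 1 G/C ✓ — fails.
Primer 3 (26 nt, A=6 T=8 G=7 C=5): GC 12/26 = 46.2% ✓; 3' end TA has 0 G/C, need ≥1 ✗ — fails.
Primer 4 (25 nt, A=5 T=4 G=9 C=7): GC 16/25 = 64.0%, outside 44.8–55.7% ✗; 3' end TG has 1 G/C ✓ — fails.
Primer 5 (20 nt, A=5 T=4 G=4 C=7): GC 11/20 = 55.0% ✓; 3' end TG has 1 G/C ✓ — passes.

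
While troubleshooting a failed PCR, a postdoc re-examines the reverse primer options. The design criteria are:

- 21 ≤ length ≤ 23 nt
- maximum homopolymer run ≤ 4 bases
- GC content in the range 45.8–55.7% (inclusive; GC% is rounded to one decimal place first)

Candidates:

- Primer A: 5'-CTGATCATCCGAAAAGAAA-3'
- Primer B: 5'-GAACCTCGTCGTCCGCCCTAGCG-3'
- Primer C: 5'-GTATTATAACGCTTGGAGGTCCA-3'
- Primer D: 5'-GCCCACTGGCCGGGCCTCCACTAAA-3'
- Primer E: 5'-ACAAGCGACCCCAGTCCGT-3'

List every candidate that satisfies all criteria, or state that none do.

None of the candidates satisfy all criteria.

Primer A (19 nt, A=9 T=3 G=3 C=4): length 19, outside 21–23 ✗; longest run = 4 ✓; GC 7/19 = 36.8%, outside 45.8–55.7% ✗ — fails.
Primer B (23 nt, A=3 T=4 G=6 C=10): length 23 ✓; longest run = 3 ✓; GC 16/23 = 69.6%, outside 45.8–55.7% ✗ — fails.
Primer C (23 nt, A=6 T=7 G=6 C=4): length 23 ✓; longest run = 2 ✓; GC 10/23 = 43.5%, outside 45.8–55.7% ✗ — fails.
Primer D (25 nt, A=5 T=3 G=6 C=11): length 25, outside 21–23 ✗; longest run = 3 ✓; GC 17/25 = 68.0%, outside 45.8–55.7% ✗ — fails.
Primer E (19 nt, A=5 T=2 G=4 C=8): length 19, outside 21–23 ✗; longest run = 4 ✓; GC 12/19 = 63.2%, outside 45.8–55.7% ✗ — fails.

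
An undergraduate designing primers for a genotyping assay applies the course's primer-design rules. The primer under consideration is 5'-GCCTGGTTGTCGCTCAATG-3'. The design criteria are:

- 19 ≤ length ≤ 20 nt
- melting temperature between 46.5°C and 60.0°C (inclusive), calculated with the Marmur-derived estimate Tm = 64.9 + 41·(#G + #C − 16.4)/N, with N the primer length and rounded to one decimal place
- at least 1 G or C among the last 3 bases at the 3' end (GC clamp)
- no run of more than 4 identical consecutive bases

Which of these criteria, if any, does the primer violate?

Base counts: A=2, T=6, G=6, C=5 (length 19).
length: length 19 ✓
Tm: Tm = 64.9 + 41·(11 − 16.4)/19 = 53.2°C ✓
GC clamp: 3' end ATG has 1 G/C ✓
homopolymer run: longest run = 2 ✓

Meets all criteria.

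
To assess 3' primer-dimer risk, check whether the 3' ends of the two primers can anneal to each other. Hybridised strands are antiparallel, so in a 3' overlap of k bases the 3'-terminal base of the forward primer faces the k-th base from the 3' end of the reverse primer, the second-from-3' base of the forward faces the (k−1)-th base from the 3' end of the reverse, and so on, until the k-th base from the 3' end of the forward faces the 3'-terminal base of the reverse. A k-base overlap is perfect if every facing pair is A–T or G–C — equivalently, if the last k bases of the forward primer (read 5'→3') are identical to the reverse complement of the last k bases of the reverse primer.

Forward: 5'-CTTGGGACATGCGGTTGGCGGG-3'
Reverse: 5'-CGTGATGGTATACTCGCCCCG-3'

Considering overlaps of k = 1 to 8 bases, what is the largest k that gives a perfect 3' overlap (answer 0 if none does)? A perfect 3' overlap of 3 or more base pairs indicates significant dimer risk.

Longest perfect overlap: 4 complementary base pairs; significant dimer risk (threshold 3).

Last 8 bases (5'→3') — forward …TTGGCGGG, reverse …TCGCCCCG.
Reverse complement of the reverse primer's last 8 bases: CGGGGCGA; its first k bases are the reverse complement of the reverse primer's last k bases, so a perfect k-base overlap needs the forward primer's last k bases to equal them.
Comparing (forward last k vs required): k=1: G vs C ✗; k=2: GG vs CG ✗; k=3: GGG vs CGG ✗; k=4: CGGG vs CGGG ✓; k=5: GCGGG vs CGGGG ✗; k=6: GGCGGG vs CGGGGC ✗; k=7: TGGCGGG vs CGGGGCG ✗; k=8: TTGGCGGG vs CGGGGCGA ✗.
Only k = 4 is perfect, so the longest perfect 3' overlap is 4.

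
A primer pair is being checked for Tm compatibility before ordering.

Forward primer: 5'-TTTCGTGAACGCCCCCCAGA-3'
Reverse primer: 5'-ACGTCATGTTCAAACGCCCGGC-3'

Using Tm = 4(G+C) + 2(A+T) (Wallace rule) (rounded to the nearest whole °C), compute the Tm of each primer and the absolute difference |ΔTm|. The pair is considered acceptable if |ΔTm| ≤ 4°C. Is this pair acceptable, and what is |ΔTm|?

Forward: A=4 T=4 G=4 C=8 → Tm = 2·8 + 4·12 = 64°C.
Reverse: A=5 T=4 G=5 C=8 → Tm = 2·9 + 4·13 = 70°C.
|ΔTm| = |64 − 70| = 6°C, > 4°C.

|ΔTm| = 6°C; the pair is not acceptable.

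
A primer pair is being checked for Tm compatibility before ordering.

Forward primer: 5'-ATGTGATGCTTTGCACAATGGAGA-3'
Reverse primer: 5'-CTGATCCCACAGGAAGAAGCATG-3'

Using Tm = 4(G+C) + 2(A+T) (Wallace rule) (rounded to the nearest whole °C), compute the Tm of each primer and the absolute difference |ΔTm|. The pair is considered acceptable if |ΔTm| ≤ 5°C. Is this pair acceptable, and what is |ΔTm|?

|ΔTm| = 2°C; the pair is acceptable.

Forward: A=7 T=7 G=7 C=3 → Tm = 2·14 + 4·10 = 68°C.
Reverse: A=8 T=3 G=6 C=6 → Tm = 2·11 + 4·12 = 70°C.
|ΔTm| = |68 − 70| = 2°C, ≤ 5°C.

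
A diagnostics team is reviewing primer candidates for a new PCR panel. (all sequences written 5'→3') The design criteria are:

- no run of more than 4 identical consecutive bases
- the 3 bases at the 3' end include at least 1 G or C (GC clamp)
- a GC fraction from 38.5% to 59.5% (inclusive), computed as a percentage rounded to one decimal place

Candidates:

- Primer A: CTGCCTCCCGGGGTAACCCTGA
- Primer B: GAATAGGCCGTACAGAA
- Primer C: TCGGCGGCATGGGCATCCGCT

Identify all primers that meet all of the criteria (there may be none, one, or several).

Primer A (22 nt, A=3 T=4 G=6 C=9): longest run = 4 ✓; 3' end TGA has 1 G/C ✓; GC 15/22 = 68.2%, outside 38.5–59.5% ✗ — fails.
Primer B (17 nt, A=7 T=2 G=5 C=3): longest run = 2 ✓; 3' end GAA has 1 G/C ✓; GC 8/17 = 47.1% ✓ — passes.
Primer C (21 nt, A=2 T=4 G=8 C=7): longest run = 3 ✓; 3' end GCT has 2 G/C ✓; GC 15/21 = 71.4%, outside 38.5–59.5% ✗ — fails.

Primer B only.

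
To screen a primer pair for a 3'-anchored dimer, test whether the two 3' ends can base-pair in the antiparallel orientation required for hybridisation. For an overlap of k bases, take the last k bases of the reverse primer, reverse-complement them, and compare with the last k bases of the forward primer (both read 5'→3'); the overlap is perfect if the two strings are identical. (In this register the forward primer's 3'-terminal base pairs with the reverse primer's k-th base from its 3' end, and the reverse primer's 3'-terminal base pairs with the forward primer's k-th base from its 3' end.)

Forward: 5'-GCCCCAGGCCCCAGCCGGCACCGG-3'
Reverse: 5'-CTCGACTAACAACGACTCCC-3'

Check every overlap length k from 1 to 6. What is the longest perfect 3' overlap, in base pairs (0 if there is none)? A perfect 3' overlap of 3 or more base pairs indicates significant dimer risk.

Longest perfect overlap: 2 complementary base pairs; below the dimer-risk threshold (threshold 3).

Last 6 bases (5'→3') — forward …CACCGG, reverse …ACTCCC.
Reverse complement of the reverse primer's last 6 bases: GGGAGT; its first k bases are the reverse complement of the reverse primer's last k bases, so a perfect k-base overlap needs the forward primer's last k bases to equal them.
Comparing (forward last k vs required): k=1: G vs G ✓; k=2: GG vs GG ✓; k=3: CGG vs GGG ✗; k=4: CCGG vs GGGA ✗; k=5: ACCGG vs GGGAG ✗; k=6: CACCGG vs GGGAGT ✗.
Perfect overlaps at k = 1, 2; the largest is 2.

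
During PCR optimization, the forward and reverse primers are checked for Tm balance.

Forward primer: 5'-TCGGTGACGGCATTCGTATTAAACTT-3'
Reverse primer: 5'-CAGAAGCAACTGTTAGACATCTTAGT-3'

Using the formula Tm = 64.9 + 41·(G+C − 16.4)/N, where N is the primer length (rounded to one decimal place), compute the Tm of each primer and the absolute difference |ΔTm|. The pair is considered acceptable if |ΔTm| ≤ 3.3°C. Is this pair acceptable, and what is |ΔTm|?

|ΔTm| = 1.6°C; the pair is acceptable.

Forward: G+C = 11, N = 26 → Tm = 64.9 + 41·(11 − 16.4)/26 = 56.4°C.
Reverse: G+C = 10, N = 26 → Tm = 64.9 + 41·(10 − 16.4)/26 = 54.8°C.
|ΔTm| = |56.4 − 54.8| = 1.6°C, ≤ 3.3°C.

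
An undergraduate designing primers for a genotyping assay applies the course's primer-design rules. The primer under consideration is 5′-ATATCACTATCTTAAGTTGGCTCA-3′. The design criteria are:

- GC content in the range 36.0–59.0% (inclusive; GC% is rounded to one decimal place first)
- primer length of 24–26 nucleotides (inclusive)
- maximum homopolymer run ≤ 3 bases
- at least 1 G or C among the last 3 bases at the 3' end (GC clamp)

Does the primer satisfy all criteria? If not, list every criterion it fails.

Base counts: A=7, T=9, G=3, C=5 (length 24).
GC content: GC 8/24 = 33.3%, outside 36.0–59.0% ✗
length: length 24 ✓
homopolymer run: longest run = 2 ✓
GC clamp: 3' end TCA has 1 G/C ✓

Fails: GC content.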